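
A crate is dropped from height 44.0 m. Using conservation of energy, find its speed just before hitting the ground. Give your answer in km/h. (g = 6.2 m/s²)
mgh = ½mv² ⇒ v = √(2gh) = √(2·6.2·44.0) = 23.3581 m/s = 84.09 km/h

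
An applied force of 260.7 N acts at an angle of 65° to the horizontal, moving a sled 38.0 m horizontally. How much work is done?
W = F·d·cosθ = (260.7)(38.0)cos(65°) = 4187 J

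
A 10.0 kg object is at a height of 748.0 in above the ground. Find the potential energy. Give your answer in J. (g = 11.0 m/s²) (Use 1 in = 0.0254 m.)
Convert to SI: m = 10.0 kg, h = 18.9992 m
PE = mgh = (10.0)(11.0)(18.9992) = 2090 J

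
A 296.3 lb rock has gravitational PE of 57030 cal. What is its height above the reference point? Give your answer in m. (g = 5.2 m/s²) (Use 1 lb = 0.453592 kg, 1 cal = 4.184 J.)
Convert to SI: m = 134.399 kg, PE = 238614 J
h = PE/(mg) = 238614/(134.399·5.2) = 341.4 m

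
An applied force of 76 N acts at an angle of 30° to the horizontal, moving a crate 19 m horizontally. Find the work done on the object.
W = F·d·cosθ = (76)(19)cos(30°) = 1251 J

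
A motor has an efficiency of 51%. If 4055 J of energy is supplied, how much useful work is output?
W_out = η·W_in = 0.51·4055 = 2068.05 J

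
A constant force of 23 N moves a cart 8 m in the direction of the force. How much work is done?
W = F·d = (23)(8) = 184.0 J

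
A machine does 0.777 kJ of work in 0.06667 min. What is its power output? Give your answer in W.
Convert to SI: W = 777.0 J, t = 4.0002 s
P = W/t = 777.0/4.0002 = 194.2 W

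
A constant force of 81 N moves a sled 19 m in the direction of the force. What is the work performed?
W = F·d = (81)(19) = 1539 J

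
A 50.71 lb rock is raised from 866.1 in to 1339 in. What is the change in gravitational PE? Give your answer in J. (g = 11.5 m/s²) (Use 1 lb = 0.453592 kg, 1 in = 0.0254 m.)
Convert to SI: m = 23.0017 kg, Δh = 12.0117 m
ΔPE = mgΔh = (23.0017)(11.5)(12.0117) = 3177 J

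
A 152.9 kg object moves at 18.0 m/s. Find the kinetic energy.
KE = ½mv² = ½(152.9)(18.0)² = 24770 J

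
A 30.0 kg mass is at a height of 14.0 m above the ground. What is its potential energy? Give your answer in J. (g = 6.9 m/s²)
PE = mgh = (30.0)(6.9)(14.0) = 2898 J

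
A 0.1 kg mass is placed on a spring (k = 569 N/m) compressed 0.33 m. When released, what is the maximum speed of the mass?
½kx² = ½mv² ⇒ v = x√(k/m) = (0.33)√(569/0.1) = 24.89 m/s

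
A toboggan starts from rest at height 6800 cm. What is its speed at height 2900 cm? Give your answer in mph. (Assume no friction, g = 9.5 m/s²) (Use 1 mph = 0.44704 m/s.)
Convert to SI: h₁−h₂ = 39.0 m
mgh₁ = mgh₂ + ½mv² ⇒ v = √(2g(h₁−h₂)) = √(2·9.5·39.0) = 27.2213 m/s = 60.89 mph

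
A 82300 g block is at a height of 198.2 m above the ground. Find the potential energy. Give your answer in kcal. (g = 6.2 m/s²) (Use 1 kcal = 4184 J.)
Convert to SI: m = 82.3 kg, h = 198.2 m
PE = mgh = (82.3)(6.2)(198.2) = 101134 J = 24.17 kcal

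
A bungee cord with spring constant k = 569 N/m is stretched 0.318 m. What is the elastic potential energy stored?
PE = ½kx² = ½(569)(0.318)² = 28.77 J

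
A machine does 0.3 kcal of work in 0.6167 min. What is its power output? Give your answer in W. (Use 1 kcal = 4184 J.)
Convert to SI: W = 1255.2 J, t = 37.002 s
P = W/t = 1255.2/37.002 = 33.92 W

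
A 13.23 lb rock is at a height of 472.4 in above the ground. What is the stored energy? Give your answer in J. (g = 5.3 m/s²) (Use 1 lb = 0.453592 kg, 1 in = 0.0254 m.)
Convert to SI: m = 6.00102 kg, h = 11.999 m
PE = mgh = (6.00102)(5.3)(11.999) = 381.6 J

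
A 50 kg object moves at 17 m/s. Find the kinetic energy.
KE = ½mv² = ½(50)(17)² = 7225.0 J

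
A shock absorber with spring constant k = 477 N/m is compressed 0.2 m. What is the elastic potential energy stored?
PE = ½kx² = ½(477)(0.2)² = 9.54 J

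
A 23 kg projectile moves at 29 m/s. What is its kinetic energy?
KE = ½mv² = ½(23)(29)² = 9671.5 J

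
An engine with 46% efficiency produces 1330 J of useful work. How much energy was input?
W_in = W_out/η = 1330/0.46 = 2891 J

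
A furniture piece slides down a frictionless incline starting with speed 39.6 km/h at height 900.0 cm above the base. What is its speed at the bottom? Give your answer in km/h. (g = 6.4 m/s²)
Convert to SI: v₀ = 11.0 m/s, h = 9.0 m
½mv₀² + mgh = ½mv² ⇒ v = √(v₀² + 2gh) = √(11.0² + 2·6.4·9.0) = 15.3688 m/s = 55.33 km/h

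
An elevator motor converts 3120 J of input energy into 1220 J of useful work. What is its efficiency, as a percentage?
η = W_out/W_in = 1220/3120 = 39.1%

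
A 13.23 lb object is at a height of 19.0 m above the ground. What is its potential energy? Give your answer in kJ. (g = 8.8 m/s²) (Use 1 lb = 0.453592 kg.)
Convert to SI: m = 6.00102 kg, h = 19.0 m
PE = mgh = (6.00102)(8.8)(19.0) = 1003.37 J = 1.003 kJ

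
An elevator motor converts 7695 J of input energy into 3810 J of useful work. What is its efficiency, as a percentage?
η = W_out/W_in = 3810/7695 = 49.51%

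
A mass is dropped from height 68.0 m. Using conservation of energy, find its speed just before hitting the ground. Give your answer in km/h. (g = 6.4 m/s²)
mgh = ½mv² ⇒ v = √(2gh) = √(2·6.4·68.0) = 29.5025 m/s = 106.2 km/h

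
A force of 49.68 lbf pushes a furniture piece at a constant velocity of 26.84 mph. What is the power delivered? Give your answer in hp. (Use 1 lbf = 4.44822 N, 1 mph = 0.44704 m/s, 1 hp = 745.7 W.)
Convert to SI: F = 220.988 N, v = 11.9986 m/s
P = Fv = (220.988)(11.9986) = 2651.53 W = 3.556 hp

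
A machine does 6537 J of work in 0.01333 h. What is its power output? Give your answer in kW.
Convert to SI: W = 6537.0 J, t = 47.988 s
P = W/t = 6537.0/47.988 = 136.222 W = 0.1362 kW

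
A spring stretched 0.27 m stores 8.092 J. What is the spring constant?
k = 2·PE/x² = 2·8.092/(0.27)² = 222.0 N/m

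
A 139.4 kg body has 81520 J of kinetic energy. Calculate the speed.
v = √(2·KE/m) = √(2·81520/139.4) = 34.2 m/s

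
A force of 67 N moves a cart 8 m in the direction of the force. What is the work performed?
W = F·d = (67)(8) = 536.0 J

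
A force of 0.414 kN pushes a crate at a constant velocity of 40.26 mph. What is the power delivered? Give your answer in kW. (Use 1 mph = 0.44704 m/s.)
Convert to SI: F = 414.0 N, v = 17.9978 m/s
P = Fv = (414.0)(17.9978) = 7451.1 W = 7.451 kW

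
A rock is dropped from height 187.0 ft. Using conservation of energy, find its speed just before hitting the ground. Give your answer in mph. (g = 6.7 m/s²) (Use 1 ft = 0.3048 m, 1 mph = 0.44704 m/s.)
Convert to SI: h = 56.9976 m
mgh = ½mv² ⇒ v = √(2gh) = √(2·6.7·56.9976) = 27.6363 m/s = 61.82 mph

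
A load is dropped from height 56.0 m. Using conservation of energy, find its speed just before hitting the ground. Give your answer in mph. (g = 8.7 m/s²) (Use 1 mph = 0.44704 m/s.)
mgh = ½mv² ⇒ v = √(2gh) = √(2·8.7·56.0) = 31.2154 m/s = 69.83 mph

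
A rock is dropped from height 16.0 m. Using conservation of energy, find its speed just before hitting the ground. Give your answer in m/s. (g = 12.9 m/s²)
mgh = ½mv² ⇒ v = √(2gh) = √(2·12.9·16.0) = 20.32 m/s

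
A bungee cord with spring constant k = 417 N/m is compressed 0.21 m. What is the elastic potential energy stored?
PE = ½kx² = ½(417)(0.21)² = 9.195 J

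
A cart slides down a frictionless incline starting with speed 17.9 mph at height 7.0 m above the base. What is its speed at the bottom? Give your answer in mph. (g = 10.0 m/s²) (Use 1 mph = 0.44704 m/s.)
Convert to SI: v₀ = 8.00202 m/s, h = 7.0 m
½mv₀² + mgh = ½mv² ⇒ v = √(v₀² + 2gh) = √(8.00202² + 2·10.0·7.0) = 14.284 m/s = 31.95 mph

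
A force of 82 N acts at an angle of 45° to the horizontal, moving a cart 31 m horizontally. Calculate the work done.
W = F·d·cosθ = (82)(31)cos(45°) = 1797 J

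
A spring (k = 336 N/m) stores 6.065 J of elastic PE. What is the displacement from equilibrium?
x = √(2·PE/k) = √(2·6.065/336) = 0.19 m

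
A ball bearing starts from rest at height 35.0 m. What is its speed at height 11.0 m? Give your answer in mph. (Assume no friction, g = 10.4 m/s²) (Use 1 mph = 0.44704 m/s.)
mgh₁ = mgh₂ + ½mv² ⇒ v = √(2g(h₁−h₂)) = √(2·10.4·24.0) = 22.3428 m/s = 49.98 mph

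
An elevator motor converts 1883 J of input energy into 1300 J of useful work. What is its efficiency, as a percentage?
η = W_out/W_in = 1300/1883 = 69.04%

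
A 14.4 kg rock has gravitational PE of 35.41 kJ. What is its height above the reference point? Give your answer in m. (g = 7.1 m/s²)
Convert to SI: m = 14.4 kg, PE = 35410.0 J
h = PE/(mg) = 35410.0/(14.4·7.1) = 346.3 m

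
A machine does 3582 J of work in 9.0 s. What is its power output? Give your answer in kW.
P = W/t = 3582.0/9.0 = 398.0 W = 0.398 kW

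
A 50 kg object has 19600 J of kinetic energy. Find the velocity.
v = √(2·KE/m) = √(2·19600/50) = 28.0 m/s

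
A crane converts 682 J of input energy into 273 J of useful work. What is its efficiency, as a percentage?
η = W_out/W_in = 273/682 = 40.03%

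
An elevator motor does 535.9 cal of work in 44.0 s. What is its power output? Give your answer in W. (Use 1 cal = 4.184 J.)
Convert to SI: W = 2242.21 J, t = 44.0 s
P = W/t = 2242.21/44.0 = 50.96 W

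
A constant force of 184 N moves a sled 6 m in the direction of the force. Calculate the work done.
W = F·d = (184)(6) = 1104 J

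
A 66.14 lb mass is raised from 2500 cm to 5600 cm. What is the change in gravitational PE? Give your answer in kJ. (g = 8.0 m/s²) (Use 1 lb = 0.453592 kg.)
Convert to SI: m = 30.0006 kg, Δh = 31.0 m
ΔPE = mgΔh = (30.0006)(8.0)(31.0) = 7440.14 J = 7.44 kJ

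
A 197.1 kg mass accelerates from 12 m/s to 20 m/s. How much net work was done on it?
W = ΔKE = ½m(v₂² − v₁²) = ½(197.1)(20² − 12²) = 25228.8 J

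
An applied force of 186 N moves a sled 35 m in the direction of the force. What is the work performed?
W = F·d = (186)(35) = 6510 J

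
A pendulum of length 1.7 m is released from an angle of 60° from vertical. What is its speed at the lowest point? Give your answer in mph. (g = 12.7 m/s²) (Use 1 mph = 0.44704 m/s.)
h = L(1 − cosθ) = 1.7(1 − cos60°) = 0.85 m
v = √(2gh) = √(2·12.7·0.85) = 4.6465 m/s = 10.39 mph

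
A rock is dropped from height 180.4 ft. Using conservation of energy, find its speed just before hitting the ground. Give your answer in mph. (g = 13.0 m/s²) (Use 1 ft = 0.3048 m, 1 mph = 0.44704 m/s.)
Convert to SI: h = 54.9859 m
mgh = ½mv² ⇒ v = √(2gh) = √(2·13.0·54.9859) = 37.8105 m/s = 84.58 mph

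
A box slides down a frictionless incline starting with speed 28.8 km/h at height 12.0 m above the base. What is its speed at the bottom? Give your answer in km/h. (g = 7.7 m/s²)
Convert to SI: v₀ = 8.0 m/s, h = 12.0 m
½mv₀² + mgh = ½mv² ⇒ v = √(v₀² + 2gh) = √(8.0² + 2·7.7·12.0) = 15.7734 m/s = 56.78 km/h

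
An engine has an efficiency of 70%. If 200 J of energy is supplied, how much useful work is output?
W_out = η·W_in = 0.7·200 = 140.0 J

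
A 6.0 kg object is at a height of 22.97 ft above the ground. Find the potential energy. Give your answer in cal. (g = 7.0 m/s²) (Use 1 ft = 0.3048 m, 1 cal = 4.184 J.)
Convert to SI: m = 6.0 kg, h = 7.00126 m
PE = mgh = (6.0)(7.0)(7.00126) = 294.053 J = 70.28 cal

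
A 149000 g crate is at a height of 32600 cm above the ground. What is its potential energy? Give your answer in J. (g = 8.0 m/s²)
Convert to SI: m = 149.0 kg, h = 326.0 m
PE = mgh = (149.0)(8.0)(326.0) = 388600 J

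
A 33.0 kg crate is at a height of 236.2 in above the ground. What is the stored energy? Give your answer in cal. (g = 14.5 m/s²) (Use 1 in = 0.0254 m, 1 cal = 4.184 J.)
Convert to SI: m = 33.0 kg, h = 5.99948 m
PE = mgh = (33.0)(14.5)(5.99948) = 2870.75 J = 686.1 cal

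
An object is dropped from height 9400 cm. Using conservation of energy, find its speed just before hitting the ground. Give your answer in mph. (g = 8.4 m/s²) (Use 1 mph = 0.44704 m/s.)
Convert to SI: h = 94.0 m
mgh = ½mv² ⇒ v = √(2gh) = √(2·8.4·94.0) = 39.7391 m/s = 88.89 mph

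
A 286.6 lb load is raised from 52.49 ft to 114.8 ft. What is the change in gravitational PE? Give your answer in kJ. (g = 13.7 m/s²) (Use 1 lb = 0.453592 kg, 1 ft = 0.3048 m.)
Convert to SI: m = 129.999 kg, Δh = 18.9921 m
ΔPE = mgΔh = (129.999)(13.7)(18.9921) = 33824.8 J = 33.82 kJ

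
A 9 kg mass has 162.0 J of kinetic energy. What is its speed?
v = √(2·KE/m) = √(2·162.0/9) = 6.0 m/s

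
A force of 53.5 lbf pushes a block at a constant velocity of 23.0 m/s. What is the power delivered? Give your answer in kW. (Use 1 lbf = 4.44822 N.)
Convert to SI: F = 237.98 N, v = 23.0 m/s
P = Fv = (237.98)(23.0) = 5473.53 W = 5.474 kW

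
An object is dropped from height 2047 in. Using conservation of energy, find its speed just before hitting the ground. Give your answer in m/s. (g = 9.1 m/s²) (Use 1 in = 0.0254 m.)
Convert to SI: h = 51.9938 m
mgh = ½mv² ⇒ v = √(2gh) = √(2·9.1·51.9938) = 30.76 m/s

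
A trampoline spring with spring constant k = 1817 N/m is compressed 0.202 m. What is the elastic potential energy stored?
PE = ½kx² = ½(1817)(0.202)² = 37.07 J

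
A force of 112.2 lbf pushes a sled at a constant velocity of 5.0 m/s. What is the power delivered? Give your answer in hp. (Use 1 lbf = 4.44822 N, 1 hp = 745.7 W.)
Convert to SI: F = 499.09 N, v = 5.0 m/s
P = Fv = (499.09)(5.0) = 2495.45 W = 3.346 hp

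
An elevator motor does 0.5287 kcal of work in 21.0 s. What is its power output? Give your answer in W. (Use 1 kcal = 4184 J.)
Convert to SI: W = 2212.08 J, t = 21.0 s
P = W/t = 2212.08/21.0 = 105.3 W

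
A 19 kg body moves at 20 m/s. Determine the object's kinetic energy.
KE = ½mv² = ½(19)(20)² = 3800.0 J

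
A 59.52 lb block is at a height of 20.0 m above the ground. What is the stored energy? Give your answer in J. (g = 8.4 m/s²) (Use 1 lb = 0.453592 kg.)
Convert to SI: m = 26.9978 kg, h = 20.0 m
PE = mgh = (26.9978)(8.4)(20.0) = 4536 J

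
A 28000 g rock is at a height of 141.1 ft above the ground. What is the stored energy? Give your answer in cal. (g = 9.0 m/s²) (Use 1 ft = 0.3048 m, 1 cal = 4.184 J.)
Convert to SI: m = 28.0 kg, h = 43.0073 m
PE = mgh = (28.0)(9.0)(43.0073) = 10837.8 J = 2590 cal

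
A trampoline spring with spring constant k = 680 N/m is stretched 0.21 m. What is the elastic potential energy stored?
PE = ½kx² = ½(680)(0.21)² = 14.99 J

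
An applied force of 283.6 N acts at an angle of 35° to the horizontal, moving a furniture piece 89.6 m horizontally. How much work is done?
W = F·d·cosθ = (283.6)(89.6)cos(35°) = 20820 J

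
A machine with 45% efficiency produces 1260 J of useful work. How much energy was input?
W_in = W_out/η = 1260/0.45 = 2800 J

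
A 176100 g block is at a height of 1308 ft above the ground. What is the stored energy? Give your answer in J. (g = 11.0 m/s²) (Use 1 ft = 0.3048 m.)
Convert to SI: m = 176.1 kg, h = 398.678 m
PE = mgh = (176.1)(11.0)(398.678) = 772300 J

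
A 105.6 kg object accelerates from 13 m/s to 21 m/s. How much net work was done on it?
W = ΔKE = ½m(v₂² − v₁²) = ½(105.6)(21² − 13²) = 14361.6 J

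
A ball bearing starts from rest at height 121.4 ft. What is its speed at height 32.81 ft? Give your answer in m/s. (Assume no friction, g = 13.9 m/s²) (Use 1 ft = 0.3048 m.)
Convert to SI: h₁−h₂ = 27.0022 m
mgh₁ = mgh₂ + ½mv² ⇒ v = √(2g(h₁−h₂)) = √(2·13.9·27.0022) = 27.4 m/s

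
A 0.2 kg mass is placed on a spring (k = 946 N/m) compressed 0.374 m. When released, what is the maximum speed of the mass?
½kx² = ½mv² ⇒ v = x√(k/m) = (0.374)√(946/0.2) = 25.72 m/s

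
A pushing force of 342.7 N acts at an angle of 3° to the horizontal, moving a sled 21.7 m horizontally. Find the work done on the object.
W = F·d·cosθ = (342.7)(21.7)cos(3°) = 7426 J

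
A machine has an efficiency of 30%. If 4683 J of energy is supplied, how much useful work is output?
W_out = η·W_in = 0.3·4683 = 1404.9 J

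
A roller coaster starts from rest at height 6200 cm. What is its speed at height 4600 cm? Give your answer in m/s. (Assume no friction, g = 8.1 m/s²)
Convert to SI: h₁−h₂ = 16.0 m
mgh₁ = mgh₂ + ½mv² ⇒ v = √(2g(h₁−h₂)) = √(2·8.1·16.0) = 16.1 m/s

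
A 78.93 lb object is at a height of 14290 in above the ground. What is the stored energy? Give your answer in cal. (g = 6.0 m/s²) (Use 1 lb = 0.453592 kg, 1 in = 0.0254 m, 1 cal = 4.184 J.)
Convert to SI: m = 35.802 kg, h = 362.966 m
PE = mgh = (35.802)(6.0)(362.966) = 77969.5 J = 18640 cal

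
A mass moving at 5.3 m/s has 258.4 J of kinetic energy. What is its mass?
m = 2·KE/v² = 2·258.4/(5.3)² = 18.4 kg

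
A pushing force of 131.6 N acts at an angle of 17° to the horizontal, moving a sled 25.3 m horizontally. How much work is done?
W = F·d·cosθ = (131.6)(25.3)cos(17°) = 3184 J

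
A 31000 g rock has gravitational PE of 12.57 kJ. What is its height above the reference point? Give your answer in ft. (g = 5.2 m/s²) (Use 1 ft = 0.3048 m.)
Convert to SI: m = 31.0 kg, PE = 12570.0 J
h = PE/(mg) = 12570.0/(31.0·5.2) = 77.9777 m = 255.8 ft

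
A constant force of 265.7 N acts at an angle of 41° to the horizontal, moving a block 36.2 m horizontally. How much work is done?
W = F·d·cosθ = (265.7)(36.2)cos(41°) = 7259 J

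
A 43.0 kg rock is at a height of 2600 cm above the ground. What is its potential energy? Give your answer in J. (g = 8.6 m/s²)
Convert to SI: m = 43.0 kg, h = 26.0 m
PE = mgh = (43.0)(8.6)(26.0) = 9615 J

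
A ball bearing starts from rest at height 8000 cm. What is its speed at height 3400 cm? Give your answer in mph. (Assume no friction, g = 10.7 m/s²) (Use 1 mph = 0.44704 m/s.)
Convert to SI: h₁−h₂ = 46.0 m
mgh₁ = mgh₂ + ½mv² ⇒ v = √(2g(h₁−h₂)) = √(2·10.7·46.0) = 31.3751 m/s = 70.18 mph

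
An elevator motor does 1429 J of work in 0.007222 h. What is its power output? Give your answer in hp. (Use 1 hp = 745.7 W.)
Convert to SI: W = 1429.0 J, t = 25.9992 s
P = W/t = 1429.0/25.9992 = 54.9632 W = 0.07371 hp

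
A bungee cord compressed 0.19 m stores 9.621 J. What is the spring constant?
k = 2·PE/x² = 2·9.621/(0.19)² = 533.0 N/m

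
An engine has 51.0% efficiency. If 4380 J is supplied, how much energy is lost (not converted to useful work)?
W_lost = W_in(1 − η) = 4380·(1 − 0.51) = 2146 J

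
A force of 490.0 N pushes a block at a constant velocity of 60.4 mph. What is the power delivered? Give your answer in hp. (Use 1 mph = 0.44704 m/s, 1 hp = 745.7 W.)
Convert to SI: F = 490.0 N, v = 27.0012 m/s
P = Fv = (490.0)(27.0012) = 13230.6 W = 17.74 hp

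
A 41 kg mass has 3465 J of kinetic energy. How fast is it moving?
v = √(2·KE/m) = √(2·3465/41) = 13.0 m/s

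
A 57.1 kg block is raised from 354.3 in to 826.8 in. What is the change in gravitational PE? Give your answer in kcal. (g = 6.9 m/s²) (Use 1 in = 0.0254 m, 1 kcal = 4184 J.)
Convert to SI: m = 57.1 kg, Δh = 12.0015 m
ΔPE = mgΔh = (57.1)(6.9)(12.0015) = 4728.47 J = 1.13 kcal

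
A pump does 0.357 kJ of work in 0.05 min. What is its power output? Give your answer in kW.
Convert to SI: W = 357.0 J, t = 3.0 s
P = W/t = 357.0/3.0 = 119.0 W = 0.119 kW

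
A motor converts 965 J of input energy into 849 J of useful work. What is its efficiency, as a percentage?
η = W_out/W_in = 849/965 = 87.98%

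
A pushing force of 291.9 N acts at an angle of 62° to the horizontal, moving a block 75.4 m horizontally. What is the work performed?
W = F·d·cosθ = (291.9)(75.4)cos(62°) = 10330 J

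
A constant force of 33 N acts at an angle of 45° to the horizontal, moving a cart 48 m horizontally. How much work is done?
W = F·d·cosθ = (33)(48)cos(45°) = 1120 J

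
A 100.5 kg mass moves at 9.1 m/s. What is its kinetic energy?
KE = ½mv² = ½(100.5)(9.1)² = 4161 J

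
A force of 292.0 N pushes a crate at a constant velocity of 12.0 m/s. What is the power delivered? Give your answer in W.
P = Fv = (292.0)(12.0) = 3504 W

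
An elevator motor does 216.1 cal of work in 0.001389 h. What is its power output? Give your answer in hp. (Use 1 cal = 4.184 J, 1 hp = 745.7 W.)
Convert to SI: W = 904.162 J, t = 5.0004 s
P = W/t = 904.162/5.0004 = 180.818 W = 0.2425 hp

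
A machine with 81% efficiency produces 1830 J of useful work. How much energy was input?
W_in = W_out/η = 1830/0.81 = 2259 J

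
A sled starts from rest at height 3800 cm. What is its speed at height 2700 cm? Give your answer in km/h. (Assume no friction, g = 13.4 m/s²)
Convert to SI: h₁−h₂ = 11.0 m
mgh₁ = mgh₂ + ½mv² ⇒ v = √(2g(h₁−h₂)) = √(2·13.4·11.0) = 17.1697 m/s = 61.81 km/h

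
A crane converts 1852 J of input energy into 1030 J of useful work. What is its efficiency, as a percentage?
η = W_out/W_in = 1030/1852 = 55.62%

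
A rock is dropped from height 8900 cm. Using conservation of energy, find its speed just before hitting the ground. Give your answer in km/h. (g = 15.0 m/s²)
Convert to SI: h = 89.0 m
mgh = ½mv² ⇒ v = √(2gh) = √(2·15.0·89.0) = 51.672 m/s = 186.0 km/h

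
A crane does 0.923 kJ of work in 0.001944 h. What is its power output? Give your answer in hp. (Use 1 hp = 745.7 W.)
Convert to SI: W = 923.0 J, t = 6.9984 s
P = W/t = 923.0/6.9984 = 131.887 W = 0.1769 hp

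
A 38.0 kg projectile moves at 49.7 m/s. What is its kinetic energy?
KE = ½mv² = ½(38.0)(49.7)² = 46930 J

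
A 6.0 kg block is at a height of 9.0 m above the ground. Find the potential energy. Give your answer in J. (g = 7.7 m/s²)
PE = mgh = (6.0)(7.7)(9.0) = 415.8 J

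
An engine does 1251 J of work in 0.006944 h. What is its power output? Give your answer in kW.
Convert to SI: W = 1251.0 J, t = 24.9984 s
P = W/t = 1251.0/24.9984 = 50.0432 W = 0.05004 kW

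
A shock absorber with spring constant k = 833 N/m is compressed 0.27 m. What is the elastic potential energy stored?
PE = ½kx² = ½(833)(0.27)² = 30.36 J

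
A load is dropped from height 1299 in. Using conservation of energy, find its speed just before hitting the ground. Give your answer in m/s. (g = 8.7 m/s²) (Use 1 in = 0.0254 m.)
Convert to SI: h = 32.9946 m
mgh = ½mv² ⇒ v = √(2gh) = √(2·8.7·32.9946) = 23.96 m/s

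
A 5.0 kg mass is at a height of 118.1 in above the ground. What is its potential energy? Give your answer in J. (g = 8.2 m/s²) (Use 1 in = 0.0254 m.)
Convert to SI: m = 5.0 kg, h = 2.99974 m
PE = mgh = (5.0)(8.2)(2.99974) = 123.0 J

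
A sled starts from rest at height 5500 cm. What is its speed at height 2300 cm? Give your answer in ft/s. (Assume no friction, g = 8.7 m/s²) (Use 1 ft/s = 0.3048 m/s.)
Convert to SI: h₁−h₂ = 32.0 m
mgh₁ = mgh₂ + ½mv² ⇒ v = √(2g(h₁−h₂)) = √(2·8.7·32.0) = 23.5966 m/s = 77.42 ft/s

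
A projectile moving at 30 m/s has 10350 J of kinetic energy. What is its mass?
m = 2·KE/v² = 2·10350/(30)² = 23.0 kg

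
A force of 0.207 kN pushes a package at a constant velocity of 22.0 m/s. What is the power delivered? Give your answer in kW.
Convert to SI: F = 207.0 N, v = 22.0 m/s
P = Fv = (207.0)(22.0) = 4554.0 W = 4.554 kW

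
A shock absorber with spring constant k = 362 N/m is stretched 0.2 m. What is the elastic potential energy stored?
PE = ½kx² = ½(362)(0.2)² = 7.24 J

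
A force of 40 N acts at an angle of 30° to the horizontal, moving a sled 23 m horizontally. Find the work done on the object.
W = F·d·cosθ = (40)(23)cos(30°) = 796.7 J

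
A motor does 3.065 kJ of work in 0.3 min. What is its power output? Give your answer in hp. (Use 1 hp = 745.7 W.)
Convert to SI: W = 3065.0 J, t = 18.0 s
P = W/t = 3065.0/18.0 = 170.278 W = 0.2283 hp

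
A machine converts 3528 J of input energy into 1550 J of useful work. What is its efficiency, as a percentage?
η = W_out/W_in = 1550/3528 = 43.93%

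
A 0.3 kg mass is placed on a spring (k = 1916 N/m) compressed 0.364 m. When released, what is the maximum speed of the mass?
½kx² = ½mv² ⇒ v = x√(k/m) = (0.364)√(1916/0.3) = 29.09 m/s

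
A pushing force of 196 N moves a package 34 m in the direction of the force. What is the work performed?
W = F·d = (196)(34) = 6664 J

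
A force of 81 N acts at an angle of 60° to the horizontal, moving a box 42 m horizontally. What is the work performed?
W = F·d·cosθ = (81)(42)cos(60°) = 1701 J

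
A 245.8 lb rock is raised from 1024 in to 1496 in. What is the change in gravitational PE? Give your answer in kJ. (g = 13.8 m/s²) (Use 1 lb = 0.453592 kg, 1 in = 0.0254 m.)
Convert to SI: m = 111.493 kg, Δh = 11.9888 m
ΔPE = mgΔh = (111.493)(13.8)(11.9888) = 18446.0 J = 18.45 kJ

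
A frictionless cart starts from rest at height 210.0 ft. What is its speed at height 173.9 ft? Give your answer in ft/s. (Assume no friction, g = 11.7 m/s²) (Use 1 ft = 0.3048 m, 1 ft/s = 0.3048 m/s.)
Convert to SI: h₁−h₂ = 11.0033 m
mgh₁ = mgh₂ + ½mv² ⇒ v = √(2g(h₁−h₂)) = √(2·11.7·11.0033) = 16.0461 m/s = 52.64 ft/s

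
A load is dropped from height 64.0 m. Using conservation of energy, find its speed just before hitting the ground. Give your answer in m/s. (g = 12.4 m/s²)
mgh = ½mv² ⇒ v = √(2gh) = √(2·12.4·64.0) = 39.84 m/s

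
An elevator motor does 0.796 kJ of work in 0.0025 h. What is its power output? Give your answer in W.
Convert to SI: W = 796.0 J, t = 9.0 s
P = W/t = 796.0/9.0 = 88.44 W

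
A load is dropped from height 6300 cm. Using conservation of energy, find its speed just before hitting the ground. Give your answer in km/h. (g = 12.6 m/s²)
Convert to SI: h = 63.0 m
mgh = ½mv² ⇒ v = √(2gh) = √(2·12.6·63.0) = 39.8447 m/s = 143.4 km/h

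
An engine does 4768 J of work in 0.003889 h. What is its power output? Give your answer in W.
Convert to SI: W = 4768.0 J, t = 14.0004 s
P = W/t = 4768.0/14.0004 = 340.6 W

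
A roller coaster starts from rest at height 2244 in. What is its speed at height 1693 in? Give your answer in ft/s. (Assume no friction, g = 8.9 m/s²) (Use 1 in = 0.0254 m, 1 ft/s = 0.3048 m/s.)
Convert to SI: h₁−h₂ = 13.9954 m
mgh₁ = mgh₂ + ½mv² ⇒ v = √(2g(h₁−h₂)) = √(2·8.9·13.9954) = 15.7835 m/s = 51.78 ft/s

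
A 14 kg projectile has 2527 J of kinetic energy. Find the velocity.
v = √(2·KE/m) = √(2·2527/14) = 19.0 m/s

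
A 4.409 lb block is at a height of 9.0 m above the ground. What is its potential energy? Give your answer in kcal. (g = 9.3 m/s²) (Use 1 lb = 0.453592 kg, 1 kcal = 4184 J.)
Convert to SI: m = 1.99989 kg, h = 9.0 m
PE = mgh = (1.99989)(9.3)(9.0) = 167.391 J = 0.04001 kcal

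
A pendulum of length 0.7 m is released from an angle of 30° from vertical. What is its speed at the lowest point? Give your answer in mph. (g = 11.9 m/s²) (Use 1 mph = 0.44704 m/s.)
h = L(1 − cosθ) = 0.7(1 − cos30°) = 0.0937822 m
v = √(2gh) = √(2·11.9·0.0937822) = 1.49399 m/s = 3.342 mph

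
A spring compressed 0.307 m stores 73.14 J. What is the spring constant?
k = 2·PE/x² = 2·73.14/(0.307)² = 1552 N/m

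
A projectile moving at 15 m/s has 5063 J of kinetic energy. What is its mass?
m = 2·KE/v² = 2·5063/(15)² = 45.0 kg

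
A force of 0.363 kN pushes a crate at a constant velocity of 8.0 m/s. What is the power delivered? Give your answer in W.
Convert to SI: F = 363.0 N, v = 8.0 m/s
P = Fv = (363.0)(8.0) = 2904 W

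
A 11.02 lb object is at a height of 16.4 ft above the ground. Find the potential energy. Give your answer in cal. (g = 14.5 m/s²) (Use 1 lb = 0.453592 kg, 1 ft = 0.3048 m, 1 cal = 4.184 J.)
Convert to SI: m = 4.99858 kg, h = 4.99872 m
PE = mgh = (4.99858)(14.5)(4.99872) = 362.305 J = 86.59 cal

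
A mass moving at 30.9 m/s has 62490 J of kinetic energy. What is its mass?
m = 2·KE/v² = 2·62490/(30.9)² = 130.9 kg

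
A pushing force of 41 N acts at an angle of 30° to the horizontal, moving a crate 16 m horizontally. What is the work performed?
W = F·d·cosθ = (41)(16)cos(30°) = 568.1 J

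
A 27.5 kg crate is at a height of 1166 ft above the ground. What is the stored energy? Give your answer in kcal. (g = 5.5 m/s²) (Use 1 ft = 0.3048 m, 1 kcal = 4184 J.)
Convert to SI: m = 27.5 kg, h = 355.397 m
PE = mgh = (27.5)(5.5)(355.397) = 53753.8 J = 12.85 kcal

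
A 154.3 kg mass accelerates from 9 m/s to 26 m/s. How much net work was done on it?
W = ΔKE = ½m(v₂² − v₁²) = ½(154.3)(26² − 9²) = 45904.25 J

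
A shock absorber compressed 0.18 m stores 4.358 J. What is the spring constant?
k = 2·PE/x² = 2·4.358/(0.18)² = 269.0 N/m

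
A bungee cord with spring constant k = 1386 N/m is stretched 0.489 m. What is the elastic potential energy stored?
PE = ½kx² = ½(1386)(0.489)² = 165.7 J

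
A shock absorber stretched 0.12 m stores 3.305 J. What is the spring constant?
k = 2·PE/x² = 2·3.305/(0.12)² = 459.0 N/m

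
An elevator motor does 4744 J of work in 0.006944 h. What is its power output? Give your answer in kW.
Convert to SI: W = 4744.0 J, t = 24.9984 s
P = W/t = 4744.0/24.9984 = 189.772 W = 0.1898 kW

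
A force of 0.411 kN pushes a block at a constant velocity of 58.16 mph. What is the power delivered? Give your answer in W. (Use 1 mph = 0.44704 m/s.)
Convert to SI: F = 411.0 N, v = 25.9998 m/s
P = Fv = (411.0)(25.9998) = 10690 W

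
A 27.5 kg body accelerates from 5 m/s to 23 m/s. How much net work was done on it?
W = ΔKE = ½m(v₂² − v₁²) = ½(27.5)(23² − 5²) = 6930.0 J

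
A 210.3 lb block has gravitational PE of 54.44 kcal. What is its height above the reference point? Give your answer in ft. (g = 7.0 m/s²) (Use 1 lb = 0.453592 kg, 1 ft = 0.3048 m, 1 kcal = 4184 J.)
Convert to SI: m = 95.3904 kg, PE = 227777 J
h = PE/(mg) = 227777/(95.3904·7.0) = 341.12 m = 1119 ft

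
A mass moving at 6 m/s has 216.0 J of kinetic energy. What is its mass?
m = 2·KE/v² = 2·216.0/(6)² = 12.0 kg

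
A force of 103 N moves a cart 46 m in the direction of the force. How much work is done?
W = F·d = (103)(46) = 4738 J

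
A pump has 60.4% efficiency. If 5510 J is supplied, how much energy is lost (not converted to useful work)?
W_lost = W_in(1 − η) = 5510·(1 − 0.604) = 2182 J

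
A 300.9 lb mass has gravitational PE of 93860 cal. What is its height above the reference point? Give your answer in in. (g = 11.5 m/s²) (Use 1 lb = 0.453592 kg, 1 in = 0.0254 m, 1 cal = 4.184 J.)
Convert to SI: m = 136.486 kg, PE = 392710 J
h = PE/(mg) = 392710/(136.486·11.5) = 250.2 m = 9850 in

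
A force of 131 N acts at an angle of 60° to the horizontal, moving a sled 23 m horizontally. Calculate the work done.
W = F·d·cosθ = (131)(23)cos(60°) = 1507 J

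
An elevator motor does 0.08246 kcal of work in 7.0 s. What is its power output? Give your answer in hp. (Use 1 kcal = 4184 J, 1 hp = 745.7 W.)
Convert to SI: W = 345.013 J, t = 7.0 s
P = W/t = 345.013/7.0 = 49.2875 W = 0.0661 hp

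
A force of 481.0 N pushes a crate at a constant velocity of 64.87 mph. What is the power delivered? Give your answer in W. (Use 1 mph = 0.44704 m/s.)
Convert to SI: F = 481.0 N, v = 28.9995 m/s
P = Fv = (481.0)(28.9995) = 13950 W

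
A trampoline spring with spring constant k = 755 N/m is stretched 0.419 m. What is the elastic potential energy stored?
PE = ½kx² = ½(755)(0.419)² = 66.27 J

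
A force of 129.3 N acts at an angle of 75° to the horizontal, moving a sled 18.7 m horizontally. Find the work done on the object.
W = F·d·cosθ = (129.3)(18.7)cos(75°) = 625.8 J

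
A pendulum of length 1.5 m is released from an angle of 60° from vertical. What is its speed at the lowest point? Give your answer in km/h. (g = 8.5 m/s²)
h = L(1 − cosθ) = 1.5(1 − cos60°) = 0.75 m
v = √(2gh) = √(2·8.5·0.75) = 3.57071 m/s = 12.85 km/h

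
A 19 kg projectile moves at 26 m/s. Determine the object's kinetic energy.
KE = ½mv² = ½(19)(26)² = 6422.0 J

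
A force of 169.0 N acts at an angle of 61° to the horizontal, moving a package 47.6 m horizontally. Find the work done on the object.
W = F·d·cosθ = (169.0)(47.6)cos(61°) = 3900 J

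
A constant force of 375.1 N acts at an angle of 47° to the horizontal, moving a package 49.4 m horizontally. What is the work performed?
W = F·d·cosθ = (375.1)(49.4)cos(47°) = 12640 J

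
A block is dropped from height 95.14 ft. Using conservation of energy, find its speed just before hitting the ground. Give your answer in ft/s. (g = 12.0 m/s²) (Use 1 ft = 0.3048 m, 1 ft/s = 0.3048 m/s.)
Convert to SI: h = 28.9987 m
mgh = ½mv² ⇒ v = √(2gh) = √(2·12.0·28.9987) = 26.3812 m/s = 86.55 ft/s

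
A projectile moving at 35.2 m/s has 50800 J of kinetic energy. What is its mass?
m = 2·KE/v² = 2·50800/(35.2)² = 82.0 kg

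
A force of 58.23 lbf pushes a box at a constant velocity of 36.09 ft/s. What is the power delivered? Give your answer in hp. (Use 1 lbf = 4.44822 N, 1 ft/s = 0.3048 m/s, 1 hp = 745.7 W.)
Convert to SI: F = 259.02 N, v = 11.0002 m/s
P = Fv = (259.02)(11.0002) = 2849.28 W = 3.821 hp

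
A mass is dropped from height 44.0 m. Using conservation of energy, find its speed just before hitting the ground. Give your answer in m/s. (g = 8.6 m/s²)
mgh = ½mv² ⇒ v = √(2gh) = √(2·8.6·44.0) = 27.51 m/s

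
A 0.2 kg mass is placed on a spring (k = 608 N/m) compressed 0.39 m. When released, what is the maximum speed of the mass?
½kx² = ½mv² ⇒ v = x√(k/m) = (0.39)√(608/0.2) = 21.5 m/s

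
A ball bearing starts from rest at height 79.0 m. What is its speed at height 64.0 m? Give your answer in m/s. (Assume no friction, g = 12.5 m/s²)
mgh₁ = mgh₂ + ½mv² ⇒ v = √(2g(h₁−h₂)) = √(2·12.5·15.0) = 19.36 m/s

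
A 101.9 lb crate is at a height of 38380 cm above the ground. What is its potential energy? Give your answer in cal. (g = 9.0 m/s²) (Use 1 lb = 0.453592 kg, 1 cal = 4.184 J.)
Convert to SI: m = 46.221 kg, h = 383.8 m
PE = mgh = (46.221)(9.0)(383.8) = 159657 J = 38160 cal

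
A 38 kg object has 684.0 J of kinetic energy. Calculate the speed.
v = √(2·KE/m) = √(2·684.0/38) = 6.0 m/s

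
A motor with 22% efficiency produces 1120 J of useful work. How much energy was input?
W_in = W_out/η = 1120/0.22 = 5091 J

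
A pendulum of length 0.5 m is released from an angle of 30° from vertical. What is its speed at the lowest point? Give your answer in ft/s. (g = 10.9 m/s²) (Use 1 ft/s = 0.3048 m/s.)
h = L(1 − cosθ) = 0.5(1 − cos30°) = 0.0669873 m
v = √(2gh) = √(2·10.9·0.0669873) = 1.20844 m/s = 3.965 ft/s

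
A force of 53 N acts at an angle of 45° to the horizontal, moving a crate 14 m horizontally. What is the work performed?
W = F·d·cosθ = (53)(14)cos(45°) = 524.7 J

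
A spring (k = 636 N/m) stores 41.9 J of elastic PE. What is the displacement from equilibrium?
x = √(2·PE/k) = √(2·41.9/636) = 0.363 m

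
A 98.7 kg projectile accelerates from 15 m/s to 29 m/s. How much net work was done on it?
W = ΔKE = ½m(v₂² − v₁²) = ½(98.7)(29² − 15²) = 30399.6 J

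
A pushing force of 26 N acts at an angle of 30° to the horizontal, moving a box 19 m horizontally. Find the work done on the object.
W = F·d·cosθ = (26)(19)cos(30°) = 427.8 J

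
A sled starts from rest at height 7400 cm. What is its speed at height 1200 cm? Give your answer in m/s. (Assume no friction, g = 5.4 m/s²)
Convert to SI: h₁−h₂ = 62.0 m
mgh₁ = mgh₂ + ½mv² ⇒ v = √(2g(h₁−h₂)) = √(2·5.4·62.0) = 25.88 m/s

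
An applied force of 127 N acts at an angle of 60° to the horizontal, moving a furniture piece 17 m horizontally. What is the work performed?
W = F·d·cosθ = (127)(17)cos(60°) = 1080 J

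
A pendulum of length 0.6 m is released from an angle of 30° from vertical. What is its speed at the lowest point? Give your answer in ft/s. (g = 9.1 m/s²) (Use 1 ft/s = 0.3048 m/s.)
h = L(1 − cosθ) = 0.6(1 − cos30°) = 0.0803848 m
v = √(2gh) = √(2·9.1·0.0803848) = 1.20955 m/s = 3.968 ft/s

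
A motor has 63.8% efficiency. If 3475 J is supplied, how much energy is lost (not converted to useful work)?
W_lost = W_in(1 − η) = 3475·(1 − 0.638) = 1258 J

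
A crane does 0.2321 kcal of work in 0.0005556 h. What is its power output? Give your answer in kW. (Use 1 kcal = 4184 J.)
Convert to SI: W = 971.106 J, t = 2.00016 s
P = W/t = 971.106/2.00016 = 485.514 W = 0.4855 kW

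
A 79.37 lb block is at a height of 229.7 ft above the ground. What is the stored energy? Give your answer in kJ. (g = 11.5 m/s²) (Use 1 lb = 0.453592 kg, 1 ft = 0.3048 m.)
Convert to SI: m = 36.0016 kg, h = 70.0126 m
PE = mgh = (36.0016)(11.5)(70.0126) = 28986.5 J = 28.99 kJ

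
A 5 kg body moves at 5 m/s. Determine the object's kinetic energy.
KE = ½mv² = ½(5)(5)² = 62.5 J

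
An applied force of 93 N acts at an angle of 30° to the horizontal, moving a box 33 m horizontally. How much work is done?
W = F·d·cosθ = (93)(33)cos(30°) = 2658 J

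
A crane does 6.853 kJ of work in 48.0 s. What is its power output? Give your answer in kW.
Convert to SI: W = 6853.0 J, t = 48.0 s
P = W/t = 6853.0/48.0 = 142.771 W = 0.1428 kW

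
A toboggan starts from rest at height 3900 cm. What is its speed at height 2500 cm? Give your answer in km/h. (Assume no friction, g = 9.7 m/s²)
Convert to SI: h₁−h₂ = 14.0 m
mgh₁ = mgh₂ + ½mv² ⇒ v = √(2g(h₁−h₂)) = √(2·9.7·14.0) = 16.4803 m/s = 59.33 km/h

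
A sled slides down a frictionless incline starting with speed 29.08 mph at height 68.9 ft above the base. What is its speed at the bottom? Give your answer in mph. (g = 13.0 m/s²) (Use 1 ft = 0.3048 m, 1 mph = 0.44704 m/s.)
Convert to SI: v₀ = 12.9999 m/s, h = 21.0007 m
½mv₀² + mgh = ½mv² ⇒ v = √(v₀² + 2gh) = √(12.9999² + 2·13.0·21.0007) = 26.7398 m/s = 59.82 mph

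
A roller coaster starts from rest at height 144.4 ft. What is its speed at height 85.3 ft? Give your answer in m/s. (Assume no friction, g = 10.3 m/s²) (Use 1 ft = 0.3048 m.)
Convert to SI: h₁−h₂ = 18.0137 m
mgh₁ = mgh₂ + ½mv² ⇒ v = √(2g(h₁−h₂)) = √(2·10.3·18.0137) = 19.26 m/s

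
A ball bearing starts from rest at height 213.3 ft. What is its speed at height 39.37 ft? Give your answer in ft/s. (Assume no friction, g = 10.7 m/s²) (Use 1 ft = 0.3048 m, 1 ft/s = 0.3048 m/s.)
Convert to SI: h₁−h₂ = 53.0139 m
mgh₁ = mgh₂ + ½mv² ⇒ v = √(2g(h₁−h₂)) = √(2·10.7·53.0139) = 33.6823 m/s = 110.5 ft/s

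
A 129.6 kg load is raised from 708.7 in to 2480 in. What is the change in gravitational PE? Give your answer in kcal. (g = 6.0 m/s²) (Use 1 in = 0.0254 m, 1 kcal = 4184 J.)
Convert to SI: m = 129.6 kg, Δh = 44.991 m
ΔPE = mgΔh = (129.6)(6.0)(44.991) = 34985.0 J = 8.362 kcal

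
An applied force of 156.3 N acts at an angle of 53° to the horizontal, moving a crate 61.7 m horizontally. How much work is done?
W = F·d·cosθ = (156.3)(61.7)cos(53°) = 5804 J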